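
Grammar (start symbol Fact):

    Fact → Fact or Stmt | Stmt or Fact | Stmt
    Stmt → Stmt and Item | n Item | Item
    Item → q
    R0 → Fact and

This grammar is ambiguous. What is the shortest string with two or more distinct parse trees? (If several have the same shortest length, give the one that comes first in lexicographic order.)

length 1: no string has ≥2 trees
length 2: no string has ≥2 trees
length 3: q or q has 2 parse trees

Two derivations of q or q:
  Fact ⇒ Fact or Stmt ⇒ Stmt or Stmt ⇒ Item or Stmt ⇒ q or Stmt ⇒ q or Item ⇒ q or q
  Fact ⇒ Stmt or Fact ⇒ Item or Fact ⇒ q or Fact ⇒ q or Stmt ⇒ q or Item ⇒ q or q

q or q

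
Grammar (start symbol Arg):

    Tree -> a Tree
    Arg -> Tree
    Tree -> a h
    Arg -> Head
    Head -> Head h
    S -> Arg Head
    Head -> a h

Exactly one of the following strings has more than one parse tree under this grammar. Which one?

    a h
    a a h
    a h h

a h: 2 trees
a a h: 1 tree
a h h: 1 tree

a h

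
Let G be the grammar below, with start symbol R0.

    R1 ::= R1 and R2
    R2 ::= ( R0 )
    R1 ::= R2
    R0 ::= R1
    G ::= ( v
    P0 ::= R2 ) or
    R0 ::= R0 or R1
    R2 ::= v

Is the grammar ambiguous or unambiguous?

Unambiguous

Only R0, R1, R2 are reachable from R0; ignoring the rest: R0 → R0 or R1 | R1  ;  R1 → R1 and R2 | R2  — a left-associative chain with R2 at the bottom. Each string factors uniquely by precedence.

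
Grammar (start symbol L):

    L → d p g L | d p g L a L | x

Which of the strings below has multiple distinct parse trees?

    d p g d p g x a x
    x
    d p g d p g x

d p g d p g x a x

d p g d p g x a x: 2 trees
x: 1 tree
d p g d p g x: 1 tree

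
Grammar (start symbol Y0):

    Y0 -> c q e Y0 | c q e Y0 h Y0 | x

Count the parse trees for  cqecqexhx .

Parse trees for cqecqexhx:
  [Y0 c q e [Y0 c q e [Y0 x] h [Y0 x]]]
  [Y0 c q e [Y0 c q e [Y0 x]] h [Y0 x]]

2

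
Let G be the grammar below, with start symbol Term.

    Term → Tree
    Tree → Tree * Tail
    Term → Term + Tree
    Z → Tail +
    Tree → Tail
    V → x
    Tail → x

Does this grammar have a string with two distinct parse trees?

Only Term, Tree, Tail are reachable from Term; ignoring the rest: The grammar is stratified — Term handles '+' (left-recursive), Tree handles '*', Tail atoms. Each operator has a fixed associativity and precedence level, so every string has one parse.

Unambiguous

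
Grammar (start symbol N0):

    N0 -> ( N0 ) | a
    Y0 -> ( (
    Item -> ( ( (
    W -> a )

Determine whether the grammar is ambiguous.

Unambiguous

(Y0, Item, W are unreachable from N0, so their rules don't affect L(N0).) Each string is a nest of matched brackets around a single atom. An opening bracket forces the recursive rule; an atom forces the base rule.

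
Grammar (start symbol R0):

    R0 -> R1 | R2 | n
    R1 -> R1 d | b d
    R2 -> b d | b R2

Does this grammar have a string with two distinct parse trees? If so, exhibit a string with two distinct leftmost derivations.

Ambiguous

Witness: b d

Derivation 1: R0 ⇒ R1 ⇒ b d
Derivation 2: R0 ⇒ R2 ⇒ b d

Two distinct leftmost derivations for the same string.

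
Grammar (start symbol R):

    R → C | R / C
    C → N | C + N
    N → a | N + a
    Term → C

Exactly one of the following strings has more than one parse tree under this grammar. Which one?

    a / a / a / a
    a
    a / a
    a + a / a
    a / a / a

a + a / a

a / a / a / a: 1 tree
a: 1 tree
a / a: 1 tree
a + a / a: 2 trees
a / a / a: 1 tree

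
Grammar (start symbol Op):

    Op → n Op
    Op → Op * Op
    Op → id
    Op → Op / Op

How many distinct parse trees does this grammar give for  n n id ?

Parse trees for n n id:
  [Op n [Op n [Op id]]]

1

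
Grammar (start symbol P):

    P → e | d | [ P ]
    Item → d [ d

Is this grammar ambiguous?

Unambiguous

(Item is unreachable from P, so its rules don't affect L(P).) Each string is a nest of matched brackets around a single atom. An opening bracket forces the recursive rule; an atom forces the base rule.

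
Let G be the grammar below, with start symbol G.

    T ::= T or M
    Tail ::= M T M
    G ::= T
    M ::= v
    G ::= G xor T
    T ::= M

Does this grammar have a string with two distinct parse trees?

(Tail is unreachable from G, so its rules don't affect L(G).) G → G xor T | T  ;  T → T or M | M  — a left-associative chain with M at the bottom. Each string factors uniquely by precedence.

Unambiguous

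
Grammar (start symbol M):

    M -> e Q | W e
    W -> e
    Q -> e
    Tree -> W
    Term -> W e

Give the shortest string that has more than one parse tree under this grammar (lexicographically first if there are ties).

e e

length 2: e e has 2 parse trees

Two derivations of e e:
  M ⇒ e Q ⇒ e e
  M ⇒ W e ⇒ e e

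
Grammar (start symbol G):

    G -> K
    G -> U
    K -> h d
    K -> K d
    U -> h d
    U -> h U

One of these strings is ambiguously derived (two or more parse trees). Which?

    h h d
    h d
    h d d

h d

h h d: 1 tree
h d: 2 trees
h d d: 1 tree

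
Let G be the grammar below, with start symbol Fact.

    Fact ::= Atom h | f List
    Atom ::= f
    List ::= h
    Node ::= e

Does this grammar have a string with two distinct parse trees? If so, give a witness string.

Witness: f h

Derivation 1: Fact ⇒ Atom h ⇒ f h
Derivation 2: Fact ⇒ f List ⇒ f h

Two distinct leftmost derivations for the same string.

Ambiguous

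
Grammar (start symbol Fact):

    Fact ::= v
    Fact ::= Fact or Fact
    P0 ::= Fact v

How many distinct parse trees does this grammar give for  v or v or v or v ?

5

Parse trees for v or v or v or v:
  [Fact [Fact v] or [Fact [Fact v] or [Fact [Fact v] or [Fact v]]]]
  [Fact [Fact v] or [Fact [Fact [Fact v] or [Fact v]] or [Fact v]]]
  [Fact [Fact [Fact v] or [Fact v]] or [Fact [Fact v] or [Fact v]]]
  [Fact [Fact [Fact v] or [Fact [Fact v] or [Fact v]]] or [Fact v]]
  [Fact [Fact [Fact [Fact v] or [Fact v]] or [Fact v]] or [Fact v]]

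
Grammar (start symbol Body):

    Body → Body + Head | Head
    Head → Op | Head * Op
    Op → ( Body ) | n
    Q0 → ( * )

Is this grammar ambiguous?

Only Body, Head, Op are reachable from Body; ignoring the rest: The grammar is stratified — Body handles '+' (left-recursive), Head handles '*', Op atoms. Each operator has a fixed associativity and precedence level, so every string has one parse.

Unambiguous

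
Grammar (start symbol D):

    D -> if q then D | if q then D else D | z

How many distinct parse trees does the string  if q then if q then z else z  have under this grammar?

2

Parse trees for if q then if q then z else z:
  [D if q then [D if q then [D z] else [D z]]]
  [D if q then [D if q then [D z]] else [D z]]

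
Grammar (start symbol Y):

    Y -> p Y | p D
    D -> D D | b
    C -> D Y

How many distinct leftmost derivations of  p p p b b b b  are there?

Parse trees for p p p b b b b:
  [Y p [Y p [Y p [D [D b] [D [D b] [D [D b] [D b]]]]]]]
  [Y p [Y p [Y p [D [D b] [D [D [D b] [D b]] [D b]]]]]]
  [Y p [Y p [Y p [D [D [D b] [D b]] [D [D b] [D b]]]]]]
  [Y p [Y p [Y p [D [D [D b] [D [D b] [D b]]] [D b]]]]]
  [Y p [Y p [Y p [D [D [D [D b] [D b]] [D b]] [D b]]]]]

5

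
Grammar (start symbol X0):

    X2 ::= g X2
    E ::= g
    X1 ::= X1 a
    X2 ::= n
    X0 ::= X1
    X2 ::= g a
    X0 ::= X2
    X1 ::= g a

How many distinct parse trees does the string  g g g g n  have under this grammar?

Parse trees for g g g g n:
  [X0 [X2 g [X2 g [X2 g [X2 g [X2 n]]]]]]

1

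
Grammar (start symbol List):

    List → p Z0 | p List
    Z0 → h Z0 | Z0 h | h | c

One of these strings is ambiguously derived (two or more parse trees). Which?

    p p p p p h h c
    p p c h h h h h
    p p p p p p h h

p p p p p h h c: 1 tree
p p c h h h h h: 1 tree
p p p p p p h h: 2 trees

p p p p p p h h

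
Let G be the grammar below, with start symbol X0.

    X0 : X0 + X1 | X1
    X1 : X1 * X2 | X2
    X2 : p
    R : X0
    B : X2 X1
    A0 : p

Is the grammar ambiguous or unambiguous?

Unambiguous

(R, B, A0 are unreachable from X0, so their rules don't affect L(X0).) The grammar is stratified — X0 handles '+' (left-recursive), X1 handles '*', X2 atoms. Each operator has a fixed associativity and precedence level, so every string has one parse.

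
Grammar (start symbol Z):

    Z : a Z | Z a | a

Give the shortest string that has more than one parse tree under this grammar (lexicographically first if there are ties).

length 1: no string has ≥2 trees
length 2: a a has 2 parse trees

Two derivations of a a:
  Z ⇒ a Z ⇒ a a
  Z ⇒ Z a ⇒ a a

a a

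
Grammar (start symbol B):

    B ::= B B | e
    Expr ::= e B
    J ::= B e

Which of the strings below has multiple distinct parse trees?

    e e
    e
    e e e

e e e

e e: 1 tree
e: 1 tree
e e e: 2 trees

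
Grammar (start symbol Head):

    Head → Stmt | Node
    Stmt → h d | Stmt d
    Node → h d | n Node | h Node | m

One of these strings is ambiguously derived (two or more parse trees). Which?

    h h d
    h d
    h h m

h h d: 1 tree
h d: 2 trees
h h m: 1 tree

h d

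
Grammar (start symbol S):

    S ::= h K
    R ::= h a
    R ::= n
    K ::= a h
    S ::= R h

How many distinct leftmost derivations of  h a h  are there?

Parse trees for h a h:
  [S h [K a h]]
  [S [R h a] h]

2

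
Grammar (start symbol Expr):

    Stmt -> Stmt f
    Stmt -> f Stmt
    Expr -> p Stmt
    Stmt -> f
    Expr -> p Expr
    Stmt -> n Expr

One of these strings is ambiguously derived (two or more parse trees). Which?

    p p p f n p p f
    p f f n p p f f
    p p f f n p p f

p f f n p p f f

p p p f n p p f: 1 tree
p f f n p p f f: 5 trees
p p f f n p p f: 1 tree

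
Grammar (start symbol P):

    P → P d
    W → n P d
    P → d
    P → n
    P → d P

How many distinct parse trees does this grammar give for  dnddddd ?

Parse trees for dnddddd:
  [P [P [P [P [P [P d [P n]] d] d] d] d] d]
  [P [P [P [P [P d [P [P n] d]] d] d] d] d]
  [P [P [P [P d [P [P [P n] d] d]] d] d] d]
  [P [P [P d [P [P [P [P n] d] d] d]] d] d]
  [P [P d [P [P [P [P [P n] d] d] d] d]] d]
  [P d [P [P [P [P [P [P n] d] d] d] d] d]]

6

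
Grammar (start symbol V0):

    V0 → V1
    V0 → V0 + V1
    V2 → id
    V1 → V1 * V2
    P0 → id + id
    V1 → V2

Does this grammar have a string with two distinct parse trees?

(P0 is unreachable from V0, so its rules don't affect L(V0).) V0 → V0 + V1 | V1  ;  V1 → V1 * V2 | V2  — a left-associative chain with V2 at the bottom. Each string factors uniquely by precedence.

Unambiguous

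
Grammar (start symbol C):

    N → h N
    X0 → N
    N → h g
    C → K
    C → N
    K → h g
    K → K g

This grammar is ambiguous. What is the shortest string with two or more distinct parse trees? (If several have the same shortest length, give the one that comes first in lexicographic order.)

h g

length 2: h g has 2 parse trees

Two derivations of h g:
  C ⇒ K ⇒ h g
  C ⇒ N ⇒ h g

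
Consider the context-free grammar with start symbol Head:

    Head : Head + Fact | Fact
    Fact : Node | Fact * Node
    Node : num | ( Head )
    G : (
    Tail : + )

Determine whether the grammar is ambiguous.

Only Head, Fact, Node are reachable from Head; ignoring the rest: This is a standard precedence ladder (Head over Fact over Node), with each level left-recursive on its own operator ('+' at Head, '*' at Fact). That structure is LR(1), hence unambiguous.

Unambiguous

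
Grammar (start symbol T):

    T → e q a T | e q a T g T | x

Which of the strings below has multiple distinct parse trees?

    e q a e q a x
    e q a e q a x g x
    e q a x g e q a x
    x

e q a e q a x g x

e q a e q a x: 1 tree
e q a e q a x g x: 2 trees
e q a x g e q a x: 1 tree
x: 1 tree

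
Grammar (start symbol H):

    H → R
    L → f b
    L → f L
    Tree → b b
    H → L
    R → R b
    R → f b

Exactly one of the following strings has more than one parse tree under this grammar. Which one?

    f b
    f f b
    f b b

f b: 2 trees
f f b: 1 tree
f b b: 1 tree

f b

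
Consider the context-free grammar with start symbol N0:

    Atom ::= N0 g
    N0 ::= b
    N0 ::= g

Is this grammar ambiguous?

Unambiguous

(Atom is unreachable from N0, so its rules don't affect L(N0).) Each reachable nonterminal has at most one production per leading terminal, and all productions are right-linear; the derivation is determined token-by-token.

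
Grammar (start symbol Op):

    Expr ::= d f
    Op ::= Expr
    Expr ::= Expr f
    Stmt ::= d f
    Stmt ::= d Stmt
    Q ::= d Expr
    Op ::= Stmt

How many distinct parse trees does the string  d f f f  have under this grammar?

1

Parse trees for d f f f:
  [Op [Expr [Expr [Expr d f] f] f]]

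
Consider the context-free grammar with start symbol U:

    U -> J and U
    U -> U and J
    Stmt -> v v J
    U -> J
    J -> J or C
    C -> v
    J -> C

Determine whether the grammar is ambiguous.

Witness: v and v

Derivation 1: U ⇒ J and U ⇒ C and U ⇒ v and U ⇒ v and J ⇒ v and C ⇒ v and v
Derivation 2: U ⇒ U and J ⇒ J and J ⇒ C and J ⇒ v and J ⇒ v and C ⇒ v and v

Two distinct leftmost derivations for the same string.

Ambiguous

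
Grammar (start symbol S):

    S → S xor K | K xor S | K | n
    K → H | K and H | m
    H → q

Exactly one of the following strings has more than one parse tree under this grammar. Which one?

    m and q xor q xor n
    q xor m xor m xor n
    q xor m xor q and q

m and q xor q xor n: 1 tree
q xor m xor m xor n: 1 tree
q xor m xor q and q: 4 trees

q xor m xor q and q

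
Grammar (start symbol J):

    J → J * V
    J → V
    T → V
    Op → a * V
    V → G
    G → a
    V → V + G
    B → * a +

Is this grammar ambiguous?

Only J, V, G are reachable from J; ignoring the rest: The grammar is stratified — J handles '*' (left-recursive), V handles '+', G atoms. Each operator has a fixed associativity and precedence level, so every string has one parse.

Unambiguous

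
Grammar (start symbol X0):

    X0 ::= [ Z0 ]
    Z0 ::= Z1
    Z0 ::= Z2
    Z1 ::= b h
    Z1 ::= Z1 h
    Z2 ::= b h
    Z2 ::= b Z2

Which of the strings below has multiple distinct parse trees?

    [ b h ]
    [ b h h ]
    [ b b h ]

[ b h ]: 2 trees
[ b h h ]: 1 tree
[ b b h ]: 1 tree

[ b h ]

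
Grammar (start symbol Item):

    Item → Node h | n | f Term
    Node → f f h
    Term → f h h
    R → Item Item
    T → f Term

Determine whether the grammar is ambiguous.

Ambiguous

Witness: f f h h

Derivation 1: Item ⇒ Node h ⇒ f f h h
Derivation 2: Item ⇒ f Term ⇒ f f h h

Two distinct leftmost derivations for the same string.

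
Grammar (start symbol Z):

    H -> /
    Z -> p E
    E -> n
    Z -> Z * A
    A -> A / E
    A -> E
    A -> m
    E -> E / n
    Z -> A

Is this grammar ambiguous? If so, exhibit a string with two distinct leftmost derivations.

Witness: n / n

Derivation 1: Z ⇒ A ⇒ A / E ⇒ E / E ⇒ n / E ⇒ n / n
Derivation 2: Z ⇒ A ⇒ E ⇒ E / n ⇒ n / n

Two distinct leftmost derivations for the same string.

Ambiguous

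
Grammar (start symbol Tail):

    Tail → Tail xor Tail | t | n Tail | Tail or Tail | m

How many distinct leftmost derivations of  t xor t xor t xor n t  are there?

5

Parse trees for t xor t xor t xor n t:
  [Tail [Tail t] xor [Tail [Tail t] xor [Tail [Tail t] xor [Tail n [Tail t]]]]]
  [Tail [Tail t] xor [Tail [Tail [Tail t] xor [Tail t]] xor [Tail n [Tail t]]]]
  [Tail [Tail [Tail t] xor [Tail t]] xor [Tail [Tail t] xor [Tail n [Tail t]]]]
  [Tail [Tail [Tail t] xor [Tail [Tail t] xor [Tail t]]] xor [Tail n [Tail t]]]
  [Tail [Tail [Tail [Tail t] xor [Tail t]] xor [Tail t]] xor [Tail n [Tail t]]]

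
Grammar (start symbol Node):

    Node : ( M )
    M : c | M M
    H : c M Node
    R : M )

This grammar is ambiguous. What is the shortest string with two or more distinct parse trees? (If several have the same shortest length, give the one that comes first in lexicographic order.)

length 3: no string has ≥2 trees
length 4: no string has ≥2 trees
length 5: ( c c c ) has 2 parse trees

Two derivations of ( c c c ):
  Node ⇒ ( M ) ⇒ ( M M ) ⇒ ( c M ) ⇒ ( c M M ) ⇒ ( c c M ) ⇒ ( c c c )
  Node ⇒ ( M ) ⇒ ( M M ) ⇒ ( M M M ) ⇒ ( c M M ) ⇒ ( c c M ) ⇒ ( c c c )

( c c c )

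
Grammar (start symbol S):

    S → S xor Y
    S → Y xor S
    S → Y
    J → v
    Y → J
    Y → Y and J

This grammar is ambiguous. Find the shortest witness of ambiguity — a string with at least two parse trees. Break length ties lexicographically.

length 1: no string has ≥2 trees
length 3: v xor v has 2 parse trees

Two derivations of v xor v:
  S ⇒ S xor Y ⇒ Y xor Y ⇒ J xor Y ⇒ v xor Y ⇒ v xor J ⇒ v xor v
  S ⇒ Y xor S ⇒ J xor S ⇒ v xor S ⇒ v xor Y ⇒ v xor J ⇒ v xor v

v xor v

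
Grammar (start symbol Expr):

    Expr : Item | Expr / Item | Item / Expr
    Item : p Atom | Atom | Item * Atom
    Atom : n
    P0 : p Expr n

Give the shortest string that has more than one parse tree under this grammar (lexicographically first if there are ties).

n / n

length 1: no string has ≥2 trees
length 2: no string has ≥2 trees
length 3: n / n has 2 parse trees

Two derivations of n / n:
  Expr ⇒ Expr / Item ⇒ Item / Item ⇒ Atom / Item ⇒ n / Item ⇒ n / Atom ⇒ n / n
  Expr ⇒ Item / Expr ⇒ Atom / Expr ⇒ n / Expr ⇒ n / Item ⇒ n / Atom ⇒ n / n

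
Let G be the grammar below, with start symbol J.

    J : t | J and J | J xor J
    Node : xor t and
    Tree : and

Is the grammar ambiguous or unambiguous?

Witness: t and t and t

Derivation 1: J ⇒ J and J ⇒ t and J ⇒ t and J and J ⇒ t and t and J ⇒ t and t and t
Derivation 2: J ⇒ J and J ⇒ J and J and J ⇒ t and J and J ⇒ t and t and J ⇒ t and t and t

Two distinct leftmost derivations for the same string.

Ambiguous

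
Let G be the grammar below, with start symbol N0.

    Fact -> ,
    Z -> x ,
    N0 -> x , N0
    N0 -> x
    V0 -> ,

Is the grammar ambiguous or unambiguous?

Unambiguous

Only N0 is reachable from N0; ignoring the rest: The reachable grammar is A → atom sep A | atom. Each atom is followed by either the separator (recurse) or end-of-string (stop) — no choice point.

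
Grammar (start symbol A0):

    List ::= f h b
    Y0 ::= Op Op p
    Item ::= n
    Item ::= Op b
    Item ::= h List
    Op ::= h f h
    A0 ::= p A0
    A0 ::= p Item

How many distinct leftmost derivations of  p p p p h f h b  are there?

Parse trees for p p p p h f h b:
  [A0 p [A0 p [A0 p [A0 p [Item [Op h f h] b]]]]]
  [A0 p [A0 p [A0 p [A0 p [Item h [List f h b]]]]]]

2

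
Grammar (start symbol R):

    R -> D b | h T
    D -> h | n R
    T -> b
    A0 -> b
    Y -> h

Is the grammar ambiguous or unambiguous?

Ambiguous

Witness: h b

Derivation 1: R ⇒ D b ⇒ h b
Derivation 2: R ⇒ h T ⇒ h b

Two distinct leftmost derivations for the same string.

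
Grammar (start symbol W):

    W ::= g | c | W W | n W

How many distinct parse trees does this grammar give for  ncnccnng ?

23

Parse trees for ncnccnng (showing first 6 of 23):
  [W [W n [W c]] [W [W n [W c]] [W [W c] [W n [W n [W g]]]]]]
  [W [W n [W c]] [W [W [W n [W c]] [W c]] [W n [W n [W g]]]]]
  [W [W n [W c]] [W [W n [W [W c] [W c]]] [W n [W n [W g]]]]]
  [W [W n [W c]] [W n [W [W c] [W [W c] [W n [W n [W g]]]]]]]
  [W [W n [W c]] [W n [W [W [W c] [W c]] [W n [W n [W g]]]]]]
  [W [W [W n [W c]] [W n [W c]]] [W [W c] [W n [W n [W g]]]]]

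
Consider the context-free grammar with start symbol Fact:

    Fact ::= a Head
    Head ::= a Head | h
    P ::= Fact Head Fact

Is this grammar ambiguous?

(P is unreachable from Fact, so its rules don't affect L(Fact).) The reachable rules are right-linear with at most one rule per (nonterminal, next-terminal) pair. Each input token forces the next rule, so parsing is deterministic.

Unambiguous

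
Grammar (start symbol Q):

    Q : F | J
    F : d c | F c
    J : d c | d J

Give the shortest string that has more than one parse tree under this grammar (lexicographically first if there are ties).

length 2: d c has 2 parse trees

Two derivations of d c:
  Q ⇒ F ⇒ d c
  Q ⇒ J ⇒ d c

d c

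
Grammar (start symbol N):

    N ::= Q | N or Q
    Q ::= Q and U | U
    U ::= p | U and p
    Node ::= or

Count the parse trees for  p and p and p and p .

Parse trees for p and p and p and p:
  [N [Q [Q [U p]] and [U [U [U p] and p] and p]]]
  [N [Q [Q [Q [U p]] and [U p]] and [U [U p] and p]]]
  [N [Q [Q [U [U p] and p]] and [U [U p] and p]]]
  [N [Q [Q [Q [U p]] and [U [U p] and p]] and [U p]]]
  [N [Q [Q [Q [Q [U p]] and [U p]] and [U p]] and [U p]]]
  [N [Q [Q [Q [U [U p] and p]] and [U p]] and [U p]]]
  [N [Q [Q [U [U [U p] and p] and p]] and [U p]]]
  [N [Q [U [U [U [U p] and p] and p] and p]]]

8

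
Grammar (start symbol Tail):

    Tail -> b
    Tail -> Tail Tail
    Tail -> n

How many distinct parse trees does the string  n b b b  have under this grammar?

Parse trees for n b b b:
  [Tail [Tail n] [Tail [Tail b] [Tail [Tail b] [Tail b]]]]
  [Tail [Tail n] [Tail [Tail [Tail b] [Tail b]] [Tail b]]]
  [Tail [Tail [Tail n] [Tail b]] [Tail [Tail b] [Tail b]]]
  [Tail [Tail [Tail n] [Tail [Tail b] [Tail b]]] [Tail b]]
  [Tail [Tail [Tail [Tail n] [Tail b]] [Tail b]] [Tail b]]

5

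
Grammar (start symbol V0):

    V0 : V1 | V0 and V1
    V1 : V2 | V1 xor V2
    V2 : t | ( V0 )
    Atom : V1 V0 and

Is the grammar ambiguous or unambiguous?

Only V0, V1, V2 are reachable from V0; ignoring the rest: V0 → V0 and V1 | V1  ;  V1 → V1 xor V2 | V2  — a left-associative chain with V2 at the bottom. Each string factors uniquely by precedence.

Unambiguous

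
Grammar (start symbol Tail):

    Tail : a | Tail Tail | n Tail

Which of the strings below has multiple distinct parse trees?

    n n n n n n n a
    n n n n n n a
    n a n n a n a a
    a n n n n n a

n a n n a n a a

n n n n n n n a: 1 tree
n n n n n n a: 1 tree
n a n n a n a a: 43 trees
a n n n n n a: 1 tree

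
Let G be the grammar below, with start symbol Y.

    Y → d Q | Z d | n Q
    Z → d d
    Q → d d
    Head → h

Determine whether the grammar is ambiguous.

Witness: d d d

Derivation 1: Y ⇒ d Q ⇒ d d d
Derivation 2: Y ⇒ Z d ⇒ d d d

Two distinct leftmost derivations for the same string.

Ambiguous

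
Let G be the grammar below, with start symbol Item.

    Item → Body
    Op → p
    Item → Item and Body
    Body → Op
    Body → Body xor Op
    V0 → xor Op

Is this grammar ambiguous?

(V0 is unreachable from Item, so its rules don't affect L(Item).) Item → Item and Body | Body  ;  Body → Body xor Op | Op  — a left-associative chain with Op at the bottom. Each string factors uniquely by precedence.

Unambiguous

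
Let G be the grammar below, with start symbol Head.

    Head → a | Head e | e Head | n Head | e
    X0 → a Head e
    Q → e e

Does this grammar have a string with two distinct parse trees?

Ambiguous

Witness: e e

Derivation 1: Head ⇒ Head e ⇒ e e
Derivation 2: Head ⇒ e Head ⇒ e e

Two distinct leftmost derivations for the same string.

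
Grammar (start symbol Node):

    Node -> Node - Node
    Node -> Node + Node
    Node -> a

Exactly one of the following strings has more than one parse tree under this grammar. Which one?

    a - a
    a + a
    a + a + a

a + a + a

a - a: 1 tree
a + a: 1 tree
a + a + a: 2 trees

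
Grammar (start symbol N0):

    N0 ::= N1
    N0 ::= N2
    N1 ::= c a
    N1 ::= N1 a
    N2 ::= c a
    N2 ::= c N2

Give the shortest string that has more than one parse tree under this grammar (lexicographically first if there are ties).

length 2: c a has 2 parse trees

Two derivations of c a:
  N0 ⇒ N1 ⇒ c a
  N0 ⇒ N2 ⇒ c a

c a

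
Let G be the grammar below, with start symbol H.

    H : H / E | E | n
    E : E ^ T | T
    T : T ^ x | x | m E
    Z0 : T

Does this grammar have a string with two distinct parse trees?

Witness: x ^ x

Derivation 1: H ⇒ E ⇒ E ^ T ⇒ T ^ T ⇒ x ^ T ⇒ x ^ x
Derivation 2: H ⇒ E ⇒ T ⇒ T ^ x ⇒ x ^ x

Two distinct leftmost derivations for the same string.

Ambiguous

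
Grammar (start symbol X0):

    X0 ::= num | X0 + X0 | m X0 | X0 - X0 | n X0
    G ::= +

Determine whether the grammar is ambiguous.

Ambiguous

Witness: m num + num

Derivation 1: X0 ⇒ X0 + X0 ⇒ m X0 + X0 ⇒ m num + X0 ⇒ m num + num
Derivation 2: X0 ⇒ m X0 ⇒ m X0 + X0 ⇒ m num + X0 ⇒ m num + num

Two distinct leftmost derivations for the same string.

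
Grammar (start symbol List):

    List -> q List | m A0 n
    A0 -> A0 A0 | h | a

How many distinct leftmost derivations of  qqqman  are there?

1

Parse trees for qqqman:
  [List q [List q [List q [List m [A0 a] n]]]]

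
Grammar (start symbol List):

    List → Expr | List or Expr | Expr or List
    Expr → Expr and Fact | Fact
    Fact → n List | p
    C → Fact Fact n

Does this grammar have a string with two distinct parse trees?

Witness: p or p

Derivation 1: List ⇒ List or Expr ⇒ Expr or Expr ⇒ Fact or Expr ⇒ p or Expr ⇒ p or Fact ⇒ p or p
Derivation 2: List ⇒ Expr or List ⇒ Fact or List ⇒ p or List ⇒ p or Expr ⇒ p or Fact ⇒ p or p

Two distinct leftmost derivations for the same string.

Ambiguous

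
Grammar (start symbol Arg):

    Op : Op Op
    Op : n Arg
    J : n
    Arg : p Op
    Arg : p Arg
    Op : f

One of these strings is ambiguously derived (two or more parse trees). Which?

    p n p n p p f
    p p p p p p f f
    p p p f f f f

p p p f f f f

p n p n p p f: 1 tree
p p p p p p f f: 1 tree
p p p f f f f: 5 trees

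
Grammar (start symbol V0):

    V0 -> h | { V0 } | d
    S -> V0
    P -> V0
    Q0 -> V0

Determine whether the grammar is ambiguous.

Unambiguous

Only V0 is reachable from V0; ignoring the rest: L(V0) is { openⁿ atom closeⁿ : n ≥ 0 }. The bracket depth fixes n, and the derivation is forced at every step.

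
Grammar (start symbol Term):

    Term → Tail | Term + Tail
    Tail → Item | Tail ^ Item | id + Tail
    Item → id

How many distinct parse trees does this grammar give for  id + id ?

2

Parse trees for id + id:
  [Term [Tail id + [Tail [Item id]]]]
  [Term [Term [Tail [Item id]]] + [Tail [Item id]]]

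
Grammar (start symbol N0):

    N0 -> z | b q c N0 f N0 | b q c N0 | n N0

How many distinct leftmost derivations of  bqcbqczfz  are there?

2

Parse trees for bqcbqczfz:
  [N0 b q c [N0 b q c [N0 z]] f [N0 z]]
  [N0 b q c [N0 b q c [N0 z] f [N0 z]]]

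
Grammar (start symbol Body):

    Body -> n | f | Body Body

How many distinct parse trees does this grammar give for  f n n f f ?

Parse trees for f n n f f (showing first 6 of 14):
  [Body [Body f] [Body [Body n] [Body [Body n] [Body [Body f] [Body f]]]]]
  [Body [Body f] [Body [Body n] [Body [Body [Body n] [Body f]] [Body f]]]]
  [Body [Body f] [Body [Body [Body n] [Body n]] [Body [Body f] [Body f]]]]
  [Body [Body f] [Body [Body [Body n] [Body [Body n] [Body f]]] [Body f]]]
  [Body [Body f] [Body [Body [Body [Body n] [Body n]] [Body f]] [Body f]]]
  [Body [Body [Body f] [Body n]] [Body [Body n] [Body [Body f] [Body f]]]]

14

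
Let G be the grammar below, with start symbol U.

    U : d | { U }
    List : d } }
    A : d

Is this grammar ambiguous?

Only U is reachable from U; ignoring the rest: L(U) is { openⁿ atom closeⁿ : n ≥ 0 }. The bracket depth fixes n, and the derivation is forced at every step.

Unambiguous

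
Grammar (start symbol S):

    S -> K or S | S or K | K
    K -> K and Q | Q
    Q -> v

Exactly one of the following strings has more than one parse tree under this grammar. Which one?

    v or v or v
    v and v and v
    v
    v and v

v or v or v: 4 trees
v and v and v: 1 tree
v: 1 tree
v and v: 1 tree

v or v or v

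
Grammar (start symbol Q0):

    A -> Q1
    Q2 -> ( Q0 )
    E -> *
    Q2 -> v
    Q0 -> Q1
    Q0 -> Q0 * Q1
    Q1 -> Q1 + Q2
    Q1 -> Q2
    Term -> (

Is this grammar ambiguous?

Unambiguous

(Term, E, A are unreachable from Q0, so their rules don't affect L(Q0).) The grammar is stratified — Q0 handles '*' (left-recursive), Q1 handles '+', Q2 atoms. Each operator has a fixed associativity and precedence level, so every string has one parse.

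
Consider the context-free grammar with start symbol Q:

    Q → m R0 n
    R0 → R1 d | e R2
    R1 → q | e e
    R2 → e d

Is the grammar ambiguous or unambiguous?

Witness: m e e d n

Derivation 1: Q ⇒ m R0 n ⇒ m R1 d n ⇒ m e e d n
Derivation 2: Q ⇒ m R0 n ⇒ m e R2 n ⇒ m e e d n

Two distinct leftmost derivations for the same string.

Ambiguous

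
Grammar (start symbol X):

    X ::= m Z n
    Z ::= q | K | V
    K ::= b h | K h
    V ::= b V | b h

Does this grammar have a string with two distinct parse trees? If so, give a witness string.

Ambiguous

Witness: m b h n

Derivation 1: X ⇒ m Z n ⇒ m K n ⇒ m b h n
Derivation 2: X ⇒ m Z n ⇒ m V n ⇒ m b h n

Two distinct leftmost derivations for the same string.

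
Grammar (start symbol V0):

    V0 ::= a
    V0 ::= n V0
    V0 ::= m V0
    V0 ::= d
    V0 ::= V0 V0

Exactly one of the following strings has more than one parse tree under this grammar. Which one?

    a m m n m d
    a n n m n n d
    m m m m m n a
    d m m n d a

d m m n d a

a m m n m d: 1 tree
a n n m n n d: 1 tree
m m m m m n a: 1 tree
d m m n d a: 5 trees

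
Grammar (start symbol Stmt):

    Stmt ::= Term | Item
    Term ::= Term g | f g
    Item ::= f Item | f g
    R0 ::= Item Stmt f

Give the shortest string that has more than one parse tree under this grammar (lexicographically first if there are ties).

f g

length 2: f g has 2 parse trees

Two derivations of f g:
  Stmt ⇒ Term ⇒ f g
  Stmt ⇒ Item ⇒ f g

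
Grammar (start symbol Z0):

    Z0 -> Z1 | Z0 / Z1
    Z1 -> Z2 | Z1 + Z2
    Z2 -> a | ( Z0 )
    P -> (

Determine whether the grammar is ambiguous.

Unambiguous

(P is unreachable from Z0, so its rules don't affect L(Z0).) Z0 → Z0 / Z1 | Z1  ;  Z1 → Z1 + Z2 | Z2  — a left-associative chain with Z2 at the bottom. Each string factors uniquely by precedence.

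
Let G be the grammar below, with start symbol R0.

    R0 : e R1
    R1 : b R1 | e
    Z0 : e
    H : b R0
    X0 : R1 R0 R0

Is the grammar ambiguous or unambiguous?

Unambiguous

(Z0, H, X0 are unreachable from R0, so their rules don't affect L(R0).) Each reachable nonterminal has at most one production per leading terminal, and all productions are right-linear; the derivation is determined token-by-token.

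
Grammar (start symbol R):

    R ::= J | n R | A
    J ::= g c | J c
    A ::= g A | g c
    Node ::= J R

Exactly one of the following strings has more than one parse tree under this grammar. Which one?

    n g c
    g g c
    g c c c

n g c: 2 trees
g g c: 1 tree
g c c c: 1 tree

n g c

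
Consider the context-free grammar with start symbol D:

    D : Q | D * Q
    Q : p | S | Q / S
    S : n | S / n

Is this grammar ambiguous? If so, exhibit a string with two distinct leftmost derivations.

Witness: n / n

Derivation 1: D ⇒ Q ⇒ S ⇒ S / n ⇒ n / n
Derivation 2: D ⇒ Q ⇒ Q / S ⇒ S / S ⇒ n / S ⇒ n / n

Two distinct leftmost derivations for the same string.

Ambiguous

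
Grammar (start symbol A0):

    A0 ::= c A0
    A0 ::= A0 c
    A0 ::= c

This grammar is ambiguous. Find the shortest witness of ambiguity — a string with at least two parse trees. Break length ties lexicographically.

length 1: no string has ≥2 trees
length 2: c c has 2 parse trees

Two derivations of c c:
  A0 ⇒ c A0 ⇒ c c
  A0 ⇒ A0 c ⇒ c c

c c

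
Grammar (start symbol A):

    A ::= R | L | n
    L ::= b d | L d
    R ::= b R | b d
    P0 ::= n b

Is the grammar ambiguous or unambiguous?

Ambiguous

Witness: b d

Derivation 1: A ⇒ R ⇒ b d
Derivation 2: A ⇒ L ⇒ b d

Two distinct leftmost derivations for the same string.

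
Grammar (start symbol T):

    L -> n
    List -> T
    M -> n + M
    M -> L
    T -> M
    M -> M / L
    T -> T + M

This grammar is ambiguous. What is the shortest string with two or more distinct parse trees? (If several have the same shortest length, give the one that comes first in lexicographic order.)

length 1: no string has ≥2 trees
length 3: n + n has 2 parse trees

Two derivations of n + n:
  T ⇒ M ⇒ n + M ⇒ n + L ⇒ n + n
  T ⇒ T + M ⇒ M + M ⇒ L + M ⇒ n + M ⇒ n + L ⇒ n + n

n + n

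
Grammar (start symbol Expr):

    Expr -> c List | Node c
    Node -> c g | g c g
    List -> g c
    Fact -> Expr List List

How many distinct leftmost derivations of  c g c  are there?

Parse trees for c g c:
  [Expr c [List g c]]
  [Expr [Node c g] c]

2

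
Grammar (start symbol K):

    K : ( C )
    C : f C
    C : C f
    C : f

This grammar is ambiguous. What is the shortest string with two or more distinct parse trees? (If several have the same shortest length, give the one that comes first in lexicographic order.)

( f f )

length 3: no string has ≥2 trees
length 4: ( f f ) has 2 parse trees

Two derivations of ( f f ):
  K ⇒ ( C ) ⇒ ( f C ) ⇒ ( f f )
  K ⇒ ( C ) ⇒ ( C f ) ⇒ ( f f )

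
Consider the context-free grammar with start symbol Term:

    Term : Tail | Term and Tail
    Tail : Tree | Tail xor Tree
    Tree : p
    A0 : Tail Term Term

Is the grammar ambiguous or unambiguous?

Unambiguous

(A0 is unreachable from Term, so its rules don't affect L(Term).) Term → Term and Tail | Tail  ;  Tail → Tail xor Tree | Tree  — a left-associative chain with Tree at the bottom. Each string factors uniquely by precedence.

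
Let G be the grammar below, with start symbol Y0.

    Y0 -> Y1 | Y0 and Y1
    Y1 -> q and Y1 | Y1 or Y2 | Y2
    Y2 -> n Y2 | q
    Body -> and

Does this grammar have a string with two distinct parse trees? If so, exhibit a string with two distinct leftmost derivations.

Ambiguous

Witness: q and q

Derivation 1: Y0 ⇒ Y1 ⇒ q and Y1 ⇒ q and Y2 ⇒ q and q
Derivation 2: Y0 ⇒ Y0 and Y1 ⇒ Y1 and Y1 ⇒ Y2 and Y1 ⇒ q and Y1 ⇒ q and Y2 ⇒ q and q

Two distinct leftmost derivations for the same string.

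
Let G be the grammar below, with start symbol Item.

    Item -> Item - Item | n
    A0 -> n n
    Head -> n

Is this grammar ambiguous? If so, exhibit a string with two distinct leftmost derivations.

Ambiguous

Witness: n - n - n

Derivation 1: Item ⇒ Item - Item ⇒ Item - Item - Item ⇒ n - Item - Item ⇒ n - n - Item ⇒ n - n - n
Derivation 2: Item ⇒ Item - Item ⇒ n - Item ⇒ n - Item - Item ⇒ n - n - Item ⇒ n - n - n

Two distinct leftmost derivations for the same string.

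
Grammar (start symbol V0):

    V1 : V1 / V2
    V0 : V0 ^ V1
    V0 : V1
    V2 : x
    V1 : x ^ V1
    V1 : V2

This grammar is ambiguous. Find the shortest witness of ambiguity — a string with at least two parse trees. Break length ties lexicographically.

length 1: no string has ≥2 trees
length 3: x ^ x has 2 parse trees

Two derivations of x ^ x:
  V0 ⇒ V0 ^ V1 ⇒ V1 ^ V1 ⇒ V2 ^ V1 ⇒ x ^ V1 ⇒ x ^ V2 ⇒ x ^ x
  V0 ⇒ V1 ⇒ x ^ V1 ⇒ x ^ V2 ⇒ x ^ x

x ^ x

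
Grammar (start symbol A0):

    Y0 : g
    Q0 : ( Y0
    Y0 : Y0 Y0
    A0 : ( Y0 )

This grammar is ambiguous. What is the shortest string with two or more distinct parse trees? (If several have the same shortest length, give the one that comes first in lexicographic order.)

length 3: no string has ≥2 trees
length 4: no string has ≥2 trees
length 5: ( g g g ) has 2 parse trees

Two derivations of ( g g g ):
  A0 ⇒ ( Y0 ) ⇒ ( Y0 Y0 ) ⇒ ( g Y0 ) ⇒ ( g Y0 Y0 ) ⇒ ( g g Y0 ) ⇒ ( g g g )
  A0 ⇒ ( Y0 ) ⇒ ( Y0 Y0 ) ⇒ ( Y0 Y0 Y0 ) ⇒ ( g Y0 Y0 ) ⇒ ( g g Y0 ) ⇒ ( g g g )

( g g g )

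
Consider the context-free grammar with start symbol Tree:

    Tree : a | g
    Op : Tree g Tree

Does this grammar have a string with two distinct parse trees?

(Op is unreachable from Tree, so its rules don't affect L(Tree).) The reachable rules are right-linear with at most one rule per (nonterminal, next-terminal) pair. Each input token forces the next rule, so parsing is deterministic.

Unambiguous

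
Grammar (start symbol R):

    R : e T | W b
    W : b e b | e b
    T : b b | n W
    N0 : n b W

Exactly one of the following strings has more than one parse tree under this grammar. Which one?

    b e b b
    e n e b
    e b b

e b b

b e b b: 1 tree
e n e b: 1 tree
e b b: 2 trees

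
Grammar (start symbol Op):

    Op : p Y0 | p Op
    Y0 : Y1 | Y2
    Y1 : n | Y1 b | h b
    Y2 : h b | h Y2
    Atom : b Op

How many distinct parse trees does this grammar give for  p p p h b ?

Parse trees for p p p h b:
  [Op p [Op p [Op p [Y0 [Y1 h b]]]]]
  [Op p [Op p [Op p [Y0 [Y2 h b]]]]]

2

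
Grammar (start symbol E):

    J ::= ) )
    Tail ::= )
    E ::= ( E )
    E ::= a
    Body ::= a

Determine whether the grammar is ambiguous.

Unambiguous

Only E is reachable from E; ignoring the rest: L(E) is { openⁿ atom closeⁿ : n ≥ 0 }. The bracket depth fixes n, and the derivation is forced at every step.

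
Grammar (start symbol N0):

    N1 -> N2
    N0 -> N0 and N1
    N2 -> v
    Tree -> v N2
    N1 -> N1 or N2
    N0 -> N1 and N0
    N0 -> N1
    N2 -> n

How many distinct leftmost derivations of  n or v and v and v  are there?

4

Parse trees for n or v and v and v:
  [N0 [N0 [N0 [N1 [N1 [N2 n]] or [N2 v]]] and [N1 [N2 v]]] and [N1 [N2 v]]]
  [N0 [N0 [N1 [N1 [N2 n]] or [N2 v]] and [N0 [N1 [N2 v]]]] and [N1 [N2 v]]]
  [N0 [N1 [N1 [N2 n]] or [N2 v]] and [N0 [N0 [N1 [N2 v]]] and [N1 [N2 v]]]]
  [N0 [N1 [N1 [N2 n]] or [N2 v]] and [N0 [N1 [N2 v]] and [N0 [N1 [N2 v]]]]]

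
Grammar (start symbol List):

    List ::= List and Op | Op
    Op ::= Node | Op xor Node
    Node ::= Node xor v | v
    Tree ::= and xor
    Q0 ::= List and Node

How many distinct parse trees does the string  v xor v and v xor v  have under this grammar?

Parse trees for v xor v and v xor v:
  [List [List [Op [Node [Node v] xor v]]] and [Op [Node [Node v] xor v]]]
  [List [List [Op [Node [Node v] xor v]]] and [Op [Op [Node v]] xor [Node v]]]
  [List [List [Op [Op [Node v]] xor [Node v]]] and [Op [Node [Node v] xor v]]]
  [List [List [Op [Op [Node v]] xor [Node v]]] and [Op [Op [Node v]] xor [Node v]]]

4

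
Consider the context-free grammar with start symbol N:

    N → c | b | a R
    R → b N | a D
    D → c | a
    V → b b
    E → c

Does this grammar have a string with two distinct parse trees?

Unambiguous

(V, E are unreachable from N, so their rules don't affect L(N).) Restricted to the reachable nonterminals, every rule has the form A → t or A → t B, and no two rules for the same A share a first terminal. The grammar encodes a DFA — one run per string.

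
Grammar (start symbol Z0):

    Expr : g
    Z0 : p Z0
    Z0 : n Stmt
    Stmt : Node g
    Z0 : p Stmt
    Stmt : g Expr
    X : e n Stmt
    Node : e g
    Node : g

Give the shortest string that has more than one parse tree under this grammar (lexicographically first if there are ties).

length 3: n g g has 2 parse trees

Two derivations of n g g:
  Z0 ⇒ n Stmt ⇒ n Node g ⇒ n g g
  Z0 ⇒ n Stmt ⇒ n g Expr ⇒ n g g

n g g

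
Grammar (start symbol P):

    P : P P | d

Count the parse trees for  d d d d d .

Parse trees for d d d d d (showing first 6 of 14):
  [P [P d] [P [P d] [P [P d] [P [P d] [P d]]]]]
  [P [P d] [P [P d] [P [P [P d] [P d]] [P d]]]]
  [P [P d] [P [P [P d] [P d]] [P [P d] [P d]]]]
  [P [P d] [P [P [P d] [P [P d] [P d]]] [P d]]]
  [P [P d] [P [P [P [P d] [P d]] [P d]] [P d]]]
  [P [P [P d] [P d]] [P [P d] [P [P d] [P d]]]]

14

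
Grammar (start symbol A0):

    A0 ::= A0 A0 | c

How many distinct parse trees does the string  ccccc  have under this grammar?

Parse trees for ccccc (showing first 6 of 14):
  [A0 [A0 c] [A0 [A0 c] [A0 [A0 c] [A0 [A0 c] [A0 c]]]]]
  [A0 [A0 c] [A0 [A0 c] [A0 [A0 [A0 c] [A0 c]] [A0 c]]]]
  [A0 [A0 c] [A0 [A0 [A0 c] [A0 c]] [A0 [A0 c] [A0 c]]]]
  [A0 [A0 c] [A0 [A0 [A0 c] [A0 [A0 c] [A0 c]]] [A0 c]]]
  [A0 [A0 c] [A0 [A0 [A0 [A0 c] [A0 c]] [A0 c]] [A0 c]]]
  [A0 [A0 [A0 c] [A0 c]] [A0 [A0 c] [A0 [A0 c] [A0 c]]]]

14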